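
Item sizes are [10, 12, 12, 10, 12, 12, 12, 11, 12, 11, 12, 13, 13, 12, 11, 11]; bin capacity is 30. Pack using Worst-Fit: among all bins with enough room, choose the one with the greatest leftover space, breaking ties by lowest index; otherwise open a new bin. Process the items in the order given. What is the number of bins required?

8 bins

bin 1: place 10, 20 left
bin 1: place 12, 8 left
bin 2: place 12, 18 left
bin 2: place 10, 8 left
bin 3: place 12, 18 left
bin 3: place 12, 6 left
bin 4: place 12, 18 left
bin 4: place 11, 7 left
bin 5: place 12, 18 left
bin 5: place 11, 7 left
bin 6: place 12, 18 left
bin 6: place 13, 5 left
bin 7: place 13, 17 left
bin 7: place 12, 5 left
bin 8: place 11, 19 left
bin 8: place 11, 8 left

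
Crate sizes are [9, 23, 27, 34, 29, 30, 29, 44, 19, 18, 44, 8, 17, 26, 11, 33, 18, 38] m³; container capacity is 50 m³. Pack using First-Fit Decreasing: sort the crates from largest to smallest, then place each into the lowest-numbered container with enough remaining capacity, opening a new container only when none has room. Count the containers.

Sorted descending: 44, 44, 38, 34, 33, 30, 29, 29, 27, 26, 23, 19, 18, 18, 17, 11, 9, 8.
44 m³ → container 1 (remaining 6 m³)
44 m³ → container 2 (remaining 6 m³)
38 m³ → container 3 (remaining 12 m³)
34 m³ → container 4 (remaining 16 m³)
33 m³ → container 5 (remaining 17 m³)
30 m³ → container 6 (remaining 20 m³)
29 m³ → container 7 (remaining 21 m³)
29 m³ → container 8 (remaining 21 m³)
27 m³ → container 9 (remaining 23 m³)
26 m³ → container 10 (remaining 24 m³)
23 m³ → container 9 (remaining 0 m³)
19 m³ → container 6 (remaining 1 m³)
18 m³ → container 7 (remaining 3 m³)
18 m³ → container 8 (remaining 3 m³)
17 m³ → container 5 (remaining 0 m³)
11 m³ → container 3 (remaining 1 m³)
9 m³ → container 4 (remaining 7 m³)
8 m³ → container 10 (remaining 16 m³)

10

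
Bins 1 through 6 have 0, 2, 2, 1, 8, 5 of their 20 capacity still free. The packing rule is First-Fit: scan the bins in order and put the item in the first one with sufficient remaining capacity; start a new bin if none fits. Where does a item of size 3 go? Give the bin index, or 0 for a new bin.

Bins with room: bin 5 (8), bin 6 (5).
The first with room is bin 5.

5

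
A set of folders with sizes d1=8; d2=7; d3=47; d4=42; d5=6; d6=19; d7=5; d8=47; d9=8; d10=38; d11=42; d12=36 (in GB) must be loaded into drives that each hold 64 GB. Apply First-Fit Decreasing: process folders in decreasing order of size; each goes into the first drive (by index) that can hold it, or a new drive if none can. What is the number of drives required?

Sorted descending: 47, 47, 42, 42, 38, 36, 19, 8, 8, 7, 6, 5.
drive 1: place 47 GB, 17 GB left
drive 2: place 47 GB, 17 GB left
drive 3: place 42 GB, 22 GB left
drive 4: place 42 GB, 22 GB left
drive 5: place 38 GB, 26 GB left
drive 6: place 36 GB, 28 GB left
drive 3: place 19 GB, 3 GB left
drive 1: place 8 GB, 9 GB left
drive 1: place 8 GB, 1 GB left
drive 2: place 7 GB, 10 GB left
drive 2: place 6 GB, 4 GB left
drive 4: place 5 GB, 17 GB left

6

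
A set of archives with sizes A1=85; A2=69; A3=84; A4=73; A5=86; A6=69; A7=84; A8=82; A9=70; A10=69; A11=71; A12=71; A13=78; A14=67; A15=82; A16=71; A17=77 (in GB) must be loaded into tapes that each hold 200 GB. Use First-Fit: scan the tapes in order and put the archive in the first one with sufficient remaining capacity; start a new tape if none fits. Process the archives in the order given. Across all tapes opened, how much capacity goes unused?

512

tape 1: place A1 (85 GB), 115 GB left
tape 1: place A2 (69 GB), 46 GB left
tape 2: place A3 (84 GB), 116 GB left
tape 2: place A4 (73 GB), 43 GB left
tape 3: place A5 (86 GB), 114 GB left
tape 3: place A6 (69 GB), 45 GB left
tape 4: place A7 (84 GB), 116 GB left
tape 4: place A8 (82 GB), 34 GB left
tape 5: place A9 (70 GB), 130 GB left
tape 5: place A10 (69 GB), 61 GB left
tape 6: place A11 (71 GB), 129 GB left
tape 6: place A12 (71 GB), 58 GB left
tape 7: place A13 (78 GB), 122 GB left
tape 7: place A14 (67 GB), 55 GB left
tape 8: place A15 (82 GB), 118 GB left
tape 8: place A16 (71 GB), 47 GB left
tape 9: place A17 (77 GB), 123 GB left
9 tapes × 200 GB = 1800 GB; used 1288 GB; unused 512 GB.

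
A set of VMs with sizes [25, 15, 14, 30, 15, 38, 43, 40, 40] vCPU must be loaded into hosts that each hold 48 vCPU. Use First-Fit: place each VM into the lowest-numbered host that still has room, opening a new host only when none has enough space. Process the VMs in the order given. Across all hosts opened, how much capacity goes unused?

76

Put 25 vCPU in host 1; 23 vCPU remain.
Put 15 vCPU in host 1; 8 vCPU remain.
Put 14 vCPU in host 2; 34 vCPU remain.
Put 30 vCPU in host 2; 4 vCPU remain.
Put 15 vCPU in host 3; 33 vCPU remain.
Put 38 vCPU in host 4; 10 vCPU remain.
Put 43 vCPU in host 5; 5 vCPU remain.
Put 40 vCPU in host 6; 8 vCPU remain.
Put 40 vCPU in host 7; 8 vCPU remain.
7 hosts × 48 vCPU = 336 vCPU; used 260 vCPU; unused 76 vCPU.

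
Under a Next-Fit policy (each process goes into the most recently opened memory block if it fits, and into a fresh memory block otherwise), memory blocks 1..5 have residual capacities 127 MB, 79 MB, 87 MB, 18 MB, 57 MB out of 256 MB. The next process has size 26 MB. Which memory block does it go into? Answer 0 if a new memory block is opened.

Next-Fit only looks at memory block 5, which has 57 MB free.
26 MB fits there.

5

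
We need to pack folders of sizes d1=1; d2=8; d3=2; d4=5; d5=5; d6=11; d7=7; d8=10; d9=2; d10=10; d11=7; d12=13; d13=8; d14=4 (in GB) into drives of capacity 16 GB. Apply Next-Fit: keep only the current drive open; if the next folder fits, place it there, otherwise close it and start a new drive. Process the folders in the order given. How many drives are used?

Put d1 (1 GB) in drive 1; 15 GB remain.
Put d2 (8 GB) in drive 1; 7 GB remain.
Put d3 (2 GB) in drive 1; 5 GB remain.
Put d4 (5 GB) in drive 1; 0 GB remain.
Put d5 (5 GB) in drive 2; 11 GB remain.
Put d6 (11 GB) in drive 2; 0 GB remain.
Put d7 (7 GB) in drive 3; 9 GB remain.
Put d8 (10 GB) in drive 4; 6 GB remain.
Put d9 (2 GB) in drive 4; 4 GB remain.
Put d10 (10 GB) in drive 5; 6 GB remain.
Put d11 (7 GB) in drive 6; 9 GB remain.
Put d12 (13 GB) in drive 7; 3 GB remain.
Put d13 (8 GB) in drive 8; 8 GB remain.
Put d14 (4 GB) in drive 8; 4 GB remain.
Final drives: [1,8,2,5] [5,11] [7] [10,2] [10] [7] [13] [8,4].

8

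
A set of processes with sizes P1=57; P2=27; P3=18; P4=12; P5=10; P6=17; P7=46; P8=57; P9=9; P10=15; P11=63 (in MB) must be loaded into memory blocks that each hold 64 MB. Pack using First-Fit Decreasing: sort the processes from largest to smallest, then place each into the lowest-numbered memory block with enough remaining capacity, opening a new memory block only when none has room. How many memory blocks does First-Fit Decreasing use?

6 memory blocks

Sorted descending: 63, 57, 57, 46, 27, 18, 17, 15, 12, 10, 9.
memory block 1: place 63 MB, 1 MB left
memory block 2: place 57 MB, 7 MB left
memory block 3: place 57 MB, 7 MB left
memory block 4: place 46 MB, 18 MB left
memory block 5: place 27 MB, 37 MB left
memory block 4: place 18 MB, 0 MB left
memory block 5: place 17 MB, 20 MB left
memory block 5: place 15 MB, 5 MB left
memory block 6: place 12 MB, 52 MB left
memory block 6: place 10 MB, 42 MB left
memory block 6: place 9 MB, 33 MB left
Final memory blocks: [63] [57] [57] [46,18] [27,17,15] [12,10,9].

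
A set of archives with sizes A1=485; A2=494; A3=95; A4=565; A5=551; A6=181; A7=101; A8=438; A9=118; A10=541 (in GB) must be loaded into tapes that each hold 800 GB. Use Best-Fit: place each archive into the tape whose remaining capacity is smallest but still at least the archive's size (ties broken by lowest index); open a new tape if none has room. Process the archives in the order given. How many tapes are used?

6 tapes

Put A1 (485 GB) in tape 1; 315 GB remain.
Put A2 (494 GB) in tape 2; 306 GB remain.
Put A3 (95 GB) in tape 2; 211 GB remain.
Put A4 (565 GB) in tape 3; 235 GB remain.
Put A5 (551 GB) in tape 4; 249 GB remain.
Put A6 (181 GB) in tape 2; 30 GB remain.
Put A7 (101 GB) in tape 3; 134 GB remain.
Put A8 (438 GB) in tape 5; 362 GB remain.
Put A9 (118 GB) in tape 3; 16 GB remain.
Put A10 (541 GB) in tape 6; 259 GB remain.
Final tapes: [485] [494,95,181] [565,101,118] [551] [438] [541].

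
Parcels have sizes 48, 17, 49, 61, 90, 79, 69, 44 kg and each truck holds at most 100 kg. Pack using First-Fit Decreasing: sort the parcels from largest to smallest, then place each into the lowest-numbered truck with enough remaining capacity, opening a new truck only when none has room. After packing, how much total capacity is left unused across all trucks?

Sorted descending: 90, 79, 69, 61, 49, 48, 44, 17.
Put 90 kg in truck 1; 10 kg remain.
Put 79 kg in truck 2; 21 kg remain.
Put 69 kg in truck 3; 31 kg remain.
Put 61 kg in truck 4; 39 kg remain.
Put 49 kg in truck 5; 51 kg remain.
Put 48 kg in truck 5; 3 kg remain.
Put 44 kg in truck 6; 56 kg remain.
Put 17 kg in truck 2; 4 kg remain.
6 trucks × 100 kg = 600 kg; used 457 kg; unused 143 kg.

143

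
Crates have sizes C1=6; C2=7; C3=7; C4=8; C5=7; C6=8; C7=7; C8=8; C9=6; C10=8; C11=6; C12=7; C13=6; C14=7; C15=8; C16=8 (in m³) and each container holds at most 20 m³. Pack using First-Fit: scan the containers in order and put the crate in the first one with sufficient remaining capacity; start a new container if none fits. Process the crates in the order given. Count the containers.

container 1: place C1 (6 m³), 14 m³ left
container 1: place C2 (7 m³), 7 m³ left
container 1: place C3 (7 m³), 0 m³ left
container 2: place C4 (8 m³), 12 m³ left
container 2: place C5 (7 m³), 5 m³ left
container 3: place C6 (8 m³), 12 m³ left
container 3: place C7 (7 m³), 5 m³ left
container 4: place C8 (8 m³), 12 m³ left
container 4: place C9 (6 m³), 6 m³ left
container 5: place C10 (8 m³), 12 m³ left
container 4: place C11 (6 m³), 0 m³ left
container 5: place C12 (7 m³), 5 m³ left
container 6: place C13 (6 m³), 14 m³ left
container 6: place C14 (7 m³), 7 m³ left
container 7: place C15 (8 m³), 12 m³ left
container 7: place C16 (8 m³), 4 m³ left
Final containers: [6,7,7] [8,7] [8,7] [8,6,6] [8,7] [6,7] [8,8].

7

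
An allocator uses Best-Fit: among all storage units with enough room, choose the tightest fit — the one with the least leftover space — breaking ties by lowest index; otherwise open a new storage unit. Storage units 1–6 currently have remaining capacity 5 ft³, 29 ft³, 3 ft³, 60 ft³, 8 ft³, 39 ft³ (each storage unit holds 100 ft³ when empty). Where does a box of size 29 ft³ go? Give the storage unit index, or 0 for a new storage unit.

Storage units with room: storage unit 2 (29 ft³), storage unit 4 (60 ft³), storage unit 6 (39 ft³).
Tightest fit is storage unit 2 with 29 ft³ free.

2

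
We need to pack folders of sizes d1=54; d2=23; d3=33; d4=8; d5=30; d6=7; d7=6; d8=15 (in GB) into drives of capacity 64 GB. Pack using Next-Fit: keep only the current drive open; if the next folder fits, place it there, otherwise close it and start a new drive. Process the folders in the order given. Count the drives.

drive 1: place d1 (54 GB), 10 GB left
drive 2: place d2 (23 GB), 41 GB left
drive 2: place d3 (33 GB), 8 GB left
drive 2: place d4 (8 GB), 0 GB left
drive 3: place d5 (30 GB), 34 GB left
drive 3: place d6 (7 GB), 27 GB left
drive 3: place d7 (6 GB), 21 GB left
drive 3: place d8 (15 GB), 6 GB left
Final drives: [54] [23,33,8] [30,7,6,15].

3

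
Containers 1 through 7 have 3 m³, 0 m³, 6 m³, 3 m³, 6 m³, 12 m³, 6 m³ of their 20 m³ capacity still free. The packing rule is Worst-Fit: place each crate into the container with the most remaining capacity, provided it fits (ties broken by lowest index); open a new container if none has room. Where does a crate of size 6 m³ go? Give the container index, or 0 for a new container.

6

Containers with room: container 3 (6 m³), container 5 (6 m³), container 6 (12 m³), container 7 (6 m³).
Most room is container 6 with 12 m³ free.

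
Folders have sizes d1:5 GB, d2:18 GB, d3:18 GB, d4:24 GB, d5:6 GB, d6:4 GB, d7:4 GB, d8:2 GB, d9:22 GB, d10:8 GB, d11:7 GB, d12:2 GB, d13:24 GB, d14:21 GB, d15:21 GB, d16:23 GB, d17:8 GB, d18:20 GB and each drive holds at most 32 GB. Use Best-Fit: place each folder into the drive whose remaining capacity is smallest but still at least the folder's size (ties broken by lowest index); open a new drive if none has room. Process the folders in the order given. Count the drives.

drive 1: place d1 (5 GB), 27 GB left
drive 1: place d2 (18 GB), 9 GB left
drive 2: place d3 (18 GB), 14 GB left
drive 3: place d4 (24 GB), 8 GB left
drive 3: place d5 (6 GB), 2 GB left
drive 1: place d6 (4 GB), 5 GB left
drive 1: place d7 (4 GB), 1 GB left
drive 3: place d8 (2 GB), 0 GB left
drive 4: place d9 (22 GB), 10 GB left
drive 4: place d10 (8 GB), 2 GB left
drive 2: place d11 (7 GB), 7 GB left
drive 4: place d12 (2 GB), 0 GB left
drive 5: place d13 (24 GB), 8 GB left
drive 6: place d14 (21 GB), 11 GB left
drive 7: place d15 (21 GB), 11 GB left
drive 8: place d16 (23 GB), 9 GB left
drive 5: place d17 (8 GB), 0 GB left
drive 9: place d18 (20 GB), 12 GB left
Final drives: [5,18,4,4] [18,7] [24,6,2] [22,8,2] [24,8] [21] [21] [23] [20].

9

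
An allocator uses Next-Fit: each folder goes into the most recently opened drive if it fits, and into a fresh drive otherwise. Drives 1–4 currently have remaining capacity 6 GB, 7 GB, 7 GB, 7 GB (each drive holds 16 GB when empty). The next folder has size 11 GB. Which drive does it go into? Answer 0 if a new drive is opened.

Next-Fit only looks at drive 4, which has 7 GB free.
11 GB does not fit, so a new drive is opened.

0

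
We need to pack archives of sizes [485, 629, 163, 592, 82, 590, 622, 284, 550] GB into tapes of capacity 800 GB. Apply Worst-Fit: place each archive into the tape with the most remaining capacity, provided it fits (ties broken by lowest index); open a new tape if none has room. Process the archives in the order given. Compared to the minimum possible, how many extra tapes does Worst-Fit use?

1

Worst-Fit: [485,163] [629] [592,82] [590] [622] [284] [550] → 7 tapes.
6 archives exceed 400 GB (half the capacity), and no two of those can share a tape, so at least 6 tapes are needed.
An optimal packing achieves that bound: [629,163] [622,82] [592] [590] [550] [485,284] → 6 tapes.
Excess: 7 − 6 = 1.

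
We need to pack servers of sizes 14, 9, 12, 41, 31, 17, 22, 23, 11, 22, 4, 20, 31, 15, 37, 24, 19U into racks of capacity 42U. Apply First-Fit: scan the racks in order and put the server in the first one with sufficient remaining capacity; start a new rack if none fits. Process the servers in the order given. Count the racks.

Put 14U in rack 1; 28U remain.
Put 9U in rack 1; 19U remain.
Put 12U in rack 1; 7U remain.
Put 41U in rack 2; 1U remain.
Put 31U in rack 3; 11U remain.
Put 17U in rack 4; 25U remain.
Put 22U in rack 4; 3U remain.
Put 23U in rack 5; 19U remain.
Put 11U in rack 3; 0U remain.
Put 22U in rack 6; 20U remain.
Put 4U in rack 1; 3U remain.
Put 20U in rack 6; 0U remain.
Put 31U in rack 7; 11U remain.
Put 15U in rack 5; 4U remain.
Put 37U in rack 8; 5U remain.
Put 24U in rack 9; 18U remain.
Put 19U in rack 10; 23U remain.
Final racks: [14,9,12,4] [41] [31,11] [17,22] [23,15] [22,20] [31] [37] [24] [19].

10 racks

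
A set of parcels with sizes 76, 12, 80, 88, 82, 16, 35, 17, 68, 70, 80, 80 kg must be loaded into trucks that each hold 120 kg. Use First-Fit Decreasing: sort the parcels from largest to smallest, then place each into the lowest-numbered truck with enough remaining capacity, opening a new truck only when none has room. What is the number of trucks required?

Sorted descending: 88, 82, 80, 80, 80, 76, 70, 68, 35, 17, 16, 12.
Put 88 kg in truck 1; 32 kg remain.
Put 82 kg in truck 2; 38 kg remain.
Put 80 kg in truck 3; 40 kg remain.
Put 80 kg in truck 4; 40 kg remain.
Put 80 kg in truck 5; 40 kg remain.
Put 76 kg in truck 6; 44 kg remain.
Put 70 kg in truck 7; 50 kg remain.
Put 68 kg in truck 8; 52 kg remain.
Put 35 kg in truck 2; 3 kg remain.
Put 17 kg in truck 1; 15 kg remain.
Put 16 kg in truck 3; 24 kg remain.
Put 12 kg in truck 1; 3 kg remain.

8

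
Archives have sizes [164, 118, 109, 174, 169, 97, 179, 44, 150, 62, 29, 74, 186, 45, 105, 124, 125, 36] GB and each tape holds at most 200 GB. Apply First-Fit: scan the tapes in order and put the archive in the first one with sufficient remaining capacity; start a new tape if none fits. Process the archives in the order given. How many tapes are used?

164 GB → tape 1 (remaining 36 GB)
118 GB → tape 2 (remaining 82 GB)
109 GB → tape 3 (remaining 91 GB)
174 GB → tape 4 (remaining 26 GB)
169 GB → tape 5 (remaining 31 GB)
97 GB → tape 6 (remaining 103 GB)
179 GB → tape 7 (remaining 21 GB)
44 GB → tape 2 (remaining 38 GB)
150 GB → tape 8 (remaining 50 GB)
62 GB → tape 3 (remaining 29 GB)
29 GB → tape 1 (remaining 7 GB)
74 GB → tape 6 (remaining 29 GB)
186 GB → tape 9 (remaining 14 GB)
45 GB → tape 8 (remaining 5 GB)
105 GB → tape 10 (remaining 95 GB)
124 GB → tape 11 (remaining 76 GB)
125 GB → tape 12 (remaining 75 GB)
36 GB → tape 2 (remaining 2 GB)
Final tapes: [164,29] [118,44,36] [109,62] [174] [169] [97,74] [179] [150,45] [186] [105] [124] [125].

12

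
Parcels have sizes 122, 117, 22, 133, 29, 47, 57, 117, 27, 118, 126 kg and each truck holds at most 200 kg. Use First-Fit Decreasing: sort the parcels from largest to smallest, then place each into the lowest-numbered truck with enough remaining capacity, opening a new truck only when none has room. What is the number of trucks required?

Sorted descending: 133, 126, 122, 118, 117, 117, 57, 47, 29, 27, 22.
Put 133 kg in truck 1; 67 kg remain.
Put 126 kg in truck 2; 74 kg remain.
Put 122 kg in truck 3; 78 kg remain.
Put 118 kg in truck 4; 82 kg remain.
Put 117 kg in truck 5; 83 kg remain.
Put 117 kg in truck 6; 83 kg remain.
Put 57 kg in truck 1; 10 kg remain.
Put 47 kg in truck 2; 27 kg remain.
Put 29 kg in truck 3; 49 kg remain.
Put 27 kg in truck 2; 0 kg remain.
Put 22 kg in truck 3; 27 kg remain.
Final trucks: [133,57] [126,47,27] [122,29,22] [118] [117] [117].

6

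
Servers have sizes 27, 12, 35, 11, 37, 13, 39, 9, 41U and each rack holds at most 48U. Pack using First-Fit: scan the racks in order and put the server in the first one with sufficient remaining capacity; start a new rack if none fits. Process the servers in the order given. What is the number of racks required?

6 racks

27U → rack 1 (remaining 21U)
12U → rack 1 (remaining 9U)
35U → rack 2 (remaining 13U)
11U → rack 2 (remaining 2U)
37U → rack 3 (remaining 11U)
13U → rack 4 (remaining 35U)
39U → rack 5 (remaining 9U)
9U → rack 1 (remaining 0U)
41U → rack 6 (remaining 7U)
Final racks: [27,12,9] [35,11] [37] [13] [39] [41].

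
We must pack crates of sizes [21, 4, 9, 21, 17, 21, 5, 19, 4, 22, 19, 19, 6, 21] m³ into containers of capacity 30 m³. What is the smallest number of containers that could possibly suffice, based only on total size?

7

Total size = 21 + 4 + 9 + 21 + 17 + 21 + 5 + 19 + 4 + 22 + 19 + 19 + 6 + 21 = 208 m³.
⌈208 / 30⌉ = 7.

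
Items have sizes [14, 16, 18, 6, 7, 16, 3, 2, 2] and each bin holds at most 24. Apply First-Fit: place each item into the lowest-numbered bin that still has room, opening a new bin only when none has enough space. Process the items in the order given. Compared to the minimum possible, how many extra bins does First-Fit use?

0

First-Fit: [14,6,3] [16,7] [18,2,2] [16] → 4 bins.
Total size 84; any packing needs at least ⌈84/24⌉ = 4 bins.
So 4 is already optimal.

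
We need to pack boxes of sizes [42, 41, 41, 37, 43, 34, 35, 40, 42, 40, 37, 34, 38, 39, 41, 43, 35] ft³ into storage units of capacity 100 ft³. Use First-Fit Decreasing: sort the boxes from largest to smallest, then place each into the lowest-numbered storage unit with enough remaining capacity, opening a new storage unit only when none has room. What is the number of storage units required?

9 storage units

Sorted descending: 43, 43, 42, 42, 41, 41, 41, 40, 40, 39, 38, 37, 37, 35, 35, 34, 34.
storage unit 1: place 43 ft³, 57 ft³ left
storage unit 1: place 43 ft³, 14 ft³ left
storage unit 2: place 42 ft³, 58 ft³ left
storage unit 2: place 42 ft³, 16 ft³ left
storage unit 3: place 41 ft³, 59 ft³ left
storage unit 3: place 41 ft³, 18 ft³ left
storage unit 4: place 41 ft³, 59 ft³ left
storage unit 4: place 40 ft³, 19 ft³ left
storage unit 5: place 40 ft³, 60 ft³ left
storage unit 5: place 39 ft³, 21 ft³ left
storage unit 6: place 38 ft³, 62 ft³ left
storage unit 6: place 37 ft³, 25 ft³ left
storage unit 7: place 37 ft³, 63 ft³ left
storage unit 7: place 35 ft³, 28 ft³ left
storage unit 8: place 35 ft³, 65 ft³ left
storage unit 8: place 34 ft³, 31 ft³ left
storage unit 9: place 34 ft³, 66 ft³ left
Final storage units: [43,43] [42,42] [41,41] [41,40] [40,39] [38,37] [37,35] [35,34] [34].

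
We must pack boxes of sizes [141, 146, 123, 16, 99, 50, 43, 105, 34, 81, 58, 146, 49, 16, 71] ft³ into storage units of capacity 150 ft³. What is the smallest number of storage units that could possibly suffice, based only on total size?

Total size = 141 + 146 + 123 + 16 + 99 + 50 + 43 + 105 + 34 + 81 + 58 + 146 + 49 + 16 + 71 = 1178 ft³.
⌈1178 / 150⌉ = 8.

8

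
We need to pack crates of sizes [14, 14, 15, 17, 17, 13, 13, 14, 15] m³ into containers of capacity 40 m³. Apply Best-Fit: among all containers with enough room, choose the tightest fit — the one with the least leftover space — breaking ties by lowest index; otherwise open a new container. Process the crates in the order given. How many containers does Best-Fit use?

Put 14 m³ in container 1; 26 m³ remain.
Put 14 m³ in container 1; 12 m³ remain.
Put 15 m³ in container 2; 25 m³ remain.
Put 17 m³ in container 2; 8 m³ remain.
Put 17 m³ in container 3; 23 m³ remain.
Put 13 m³ in container 3; 10 m³ remain.
Put 13 m³ in container 4; 27 m³ remain.
Put 14 m³ in container 4; 13 m³ remain.
Put 15 m³ in container 5; 25 m³ remain.
Final containers: [14,14] [15,17] [17,13] [13,14] [15].

5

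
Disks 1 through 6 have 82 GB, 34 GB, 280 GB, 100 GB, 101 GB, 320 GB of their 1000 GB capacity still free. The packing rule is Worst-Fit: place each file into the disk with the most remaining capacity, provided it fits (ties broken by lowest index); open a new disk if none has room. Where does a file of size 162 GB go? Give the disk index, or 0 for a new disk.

6

Disks with room: disk 3 (280 GB), disk 6 (320 GB).
Most room is disk 6 with 320 GB free.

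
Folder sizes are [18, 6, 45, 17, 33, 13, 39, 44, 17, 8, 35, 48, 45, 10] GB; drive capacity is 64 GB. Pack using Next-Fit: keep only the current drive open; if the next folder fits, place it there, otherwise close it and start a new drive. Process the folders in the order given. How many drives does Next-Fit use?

18 GB → drive 1 (remaining 46 GB)
6 GB → drive 1 (remaining 40 GB)
45 GB → drive 2 (remaining 19 GB)
17 GB → drive 2 (remaining 2 GB)
33 GB → drive 3 (remaining 31 GB)
13 GB → drive 3 (remaining 18 GB)
39 GB → drive 4 (remaining 25 GB)
44 GB → drive 5 (remaining 20 GB)
17 GB → drive 5 (remaining 3 GB)
8 GB → drive 6 (remaining 56 GB)
35 GB → drive 6 (remaining 21 GB)
48 GB → drive 7 (remaining 16 GB)
45 GB → drive 8 (remaining 19 GB)
10 GB → drive 8 (remaining 9 GB)

8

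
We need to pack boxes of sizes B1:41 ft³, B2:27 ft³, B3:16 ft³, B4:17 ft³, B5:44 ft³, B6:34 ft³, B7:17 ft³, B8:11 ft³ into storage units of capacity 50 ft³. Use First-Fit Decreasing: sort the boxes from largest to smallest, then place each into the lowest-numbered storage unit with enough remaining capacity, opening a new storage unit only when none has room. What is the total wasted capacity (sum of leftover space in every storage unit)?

43

Sorted descending: 44, 41, 34, 27, 17, 17, 16, 11.
storage unit 1: place 44 ft³, 6 ft³ left
storage unit 2: place 41 ft³, 9 ft³ left
storage unit 3: place 34 ft³, 16 ft³ left
storage unit 4: place 27 ft³, 23 ft³ left
storage unit 4: place 17 ft³, 6 ft³ left
storage unit 5: place 17 ft³, 33 ft³ left
storage unit 3: place 16 ft³, 0 ft³ left
storage unit 5: place 11 ft³, 22 ft³ left
5 storage units × 50 ft³ = 250 ft³; used 207 ft³; unused 43 ft³.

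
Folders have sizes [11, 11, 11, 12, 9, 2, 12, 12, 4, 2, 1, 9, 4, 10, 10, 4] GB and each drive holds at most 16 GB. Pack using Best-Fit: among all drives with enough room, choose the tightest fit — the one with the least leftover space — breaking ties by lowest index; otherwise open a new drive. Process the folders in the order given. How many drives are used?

drive 1: place 11 GB, 5 GB left
drive 2: place 11 GB, 5 GB left
drive 3: place 11 GB, 5 GB left
drive 4: place 12 GB, 4 GB left
drive 5: place 9 GB, 7 GB left
drive 4: place 2 GB, 2 GB left
drive 6: place 12 GB, 4 GB left
drive 7: place 12 GB, 4 GB left
drive 6: place 4 GB, 0 GB left
drive 4: place 2 GB, 0 GB left
drive 7: place 1 GB, 3 GB left
drive 8: place 9 GB, 7 GB left
drive 1: place 4 GB, 1 GB left
drive 9: place 10 GB, 6 GB left
drive 10: place 10 GB, 6 GB left
drive 2: place 4 GB, 1 GB left
Final drives: [11,4] [11,4] [11] [12,2,2] [9] [12,4] [12,1] [9] [10] [10].

10 drives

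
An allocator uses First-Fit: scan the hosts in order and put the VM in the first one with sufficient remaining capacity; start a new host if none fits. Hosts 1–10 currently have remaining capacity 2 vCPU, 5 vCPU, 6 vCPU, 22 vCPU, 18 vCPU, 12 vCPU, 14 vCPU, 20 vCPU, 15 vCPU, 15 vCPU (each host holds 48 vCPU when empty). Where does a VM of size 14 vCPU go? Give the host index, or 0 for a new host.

4

Hosts with room: host 4 (22 vCPU), host 5 (18 vCPU), host 7 (14 vCPU), host 8 (20 vCPU), host 9 (15 vCPU), host 10 (15 vCPU).
The first with room is host 4.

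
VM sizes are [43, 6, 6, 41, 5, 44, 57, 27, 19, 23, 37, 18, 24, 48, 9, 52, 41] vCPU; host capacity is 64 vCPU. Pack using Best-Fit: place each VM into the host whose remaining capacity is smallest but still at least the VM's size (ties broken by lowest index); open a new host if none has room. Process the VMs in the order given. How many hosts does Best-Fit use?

9

43 vCPU → host 1 (remaining 21 vCPU)
6 vCPU → host 1 (remaining 15 vCPU)
6 vCPU → host 1 (remaining 9 vCPU)
41 vCPU → host 2 (remaining 23 vCPU)
5 vCPU → host 1 (remaining 4 vCPU)
44 vCPU → host 3 (remaining 20 vCPU)
57 vCPU → host 4 (remaining 7 vCPU)
27 vCPU → host 5 (remaining 37 vCPU)
19 vCPU → host 3 (remaining 1 vCPU)
23 vCPU → host 2 (remaining 0 vCPU)
37 vCPU → host 5 (remaining 0 vCPU)
18 vCPU → host 6 (remaining 46 vCPU)
24 vCPU → host 6 (remaining 22 vCPU)
48 vCPU → host 7 (remaining 16 vCPU)
9 vCPU → host 7 (remaining 7 vCPU)
52 vCPU → host 8 (remaining 12 vCPU)
41 vCPU → host 9 (remaining 23 vCPU)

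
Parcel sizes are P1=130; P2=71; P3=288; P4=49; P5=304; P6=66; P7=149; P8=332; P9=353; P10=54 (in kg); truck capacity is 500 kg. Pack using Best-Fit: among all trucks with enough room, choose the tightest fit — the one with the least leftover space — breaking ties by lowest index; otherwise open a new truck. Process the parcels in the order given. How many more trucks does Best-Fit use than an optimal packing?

0

Best-Fit: [130,71,288] [49,304,66,54] [149,332] [353] → 4 trucks.
Total size 1796 kg; any packing needs at least ⌈1796/500⌉ = 4 trucks.
So 4 is already optimal.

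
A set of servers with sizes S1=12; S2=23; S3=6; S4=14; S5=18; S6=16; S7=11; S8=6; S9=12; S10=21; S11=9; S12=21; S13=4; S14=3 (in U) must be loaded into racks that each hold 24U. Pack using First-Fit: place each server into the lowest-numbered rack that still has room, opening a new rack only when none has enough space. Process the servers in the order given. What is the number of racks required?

8

rack 1: place S1 (12U), 12U left
rack 2: place S2 (23U), 1U left
rack 1: place S3 (6U), 6U left
rack 3: place S4 (14U), 10U left
rack 4: place S5 (18U), 6U left
rack 5: place S6 (16U), 8U left
rack 6: place S7 (11U), 13U left
rack 1: place S8 (6U), 0U left
rack 6: place S9 (12U), 1U left
rack 7: place S10 (21U), 3U left
rack 3: place S11 (9U), 1U left
rack 8: place S12 (21U), 3U left
rack 4: place S13 (4U), 2U left
rack 5: place S14 (3U), 5U left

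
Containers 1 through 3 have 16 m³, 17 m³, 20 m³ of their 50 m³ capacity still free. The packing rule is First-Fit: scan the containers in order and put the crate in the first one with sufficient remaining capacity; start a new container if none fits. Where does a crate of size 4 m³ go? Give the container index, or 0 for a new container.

1

Containers with room: container 1 (16 m³), container 2 (17 m³), container 3 (20 m³).
The first with room is container 1.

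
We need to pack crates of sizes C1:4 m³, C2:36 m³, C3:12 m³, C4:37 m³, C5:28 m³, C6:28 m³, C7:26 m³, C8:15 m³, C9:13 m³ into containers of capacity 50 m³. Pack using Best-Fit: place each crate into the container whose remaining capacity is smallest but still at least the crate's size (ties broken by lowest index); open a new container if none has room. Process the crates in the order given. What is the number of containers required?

container 1: place C1 (4 m³), 46 m³ left
container 1: place C2 (36 m³), 10 m³ left
container 2: place C3 (12 m³), 38 m³ left
container 2: place C4 (37 m³), 1 m³ left
container 3: place C5 (28 m³), 22 m³ left
container 4: place C6 (28 m³), 22 m³ left
container 5: place C7 (26 m³), 24 m³ left
container 3: place C8 (15 m³), 7 m³ left
container 4: place C9 (13 m³), 9 m³ left
Final containers: [4,36] [12,37] [28,15] [28,13] [26].

5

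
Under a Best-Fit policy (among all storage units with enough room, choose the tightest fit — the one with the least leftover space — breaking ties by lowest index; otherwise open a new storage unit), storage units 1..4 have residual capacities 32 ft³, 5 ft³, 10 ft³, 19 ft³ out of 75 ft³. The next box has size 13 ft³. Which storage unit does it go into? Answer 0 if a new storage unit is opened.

4

Storage units with room: storage unit 1 (32 ft³), storage unit 4 (19 ft³).
Tightest fit is storage unit 4 with 19 ft³ free.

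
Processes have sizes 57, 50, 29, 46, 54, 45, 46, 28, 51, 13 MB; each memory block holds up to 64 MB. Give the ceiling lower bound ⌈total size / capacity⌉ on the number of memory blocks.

7

Total size = 57 + 50 + 29 + 46 + 54 + 45 + 46 + 28 + 51 + 13 = 419 MB.
⌈419 / 64⌉ = 7.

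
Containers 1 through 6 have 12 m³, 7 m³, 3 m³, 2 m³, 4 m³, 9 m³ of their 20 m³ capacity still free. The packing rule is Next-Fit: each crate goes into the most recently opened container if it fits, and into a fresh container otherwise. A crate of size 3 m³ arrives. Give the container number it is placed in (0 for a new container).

Next-Fit only looks at container 6, which has 9 m³ free.
3 m³ fits there.

6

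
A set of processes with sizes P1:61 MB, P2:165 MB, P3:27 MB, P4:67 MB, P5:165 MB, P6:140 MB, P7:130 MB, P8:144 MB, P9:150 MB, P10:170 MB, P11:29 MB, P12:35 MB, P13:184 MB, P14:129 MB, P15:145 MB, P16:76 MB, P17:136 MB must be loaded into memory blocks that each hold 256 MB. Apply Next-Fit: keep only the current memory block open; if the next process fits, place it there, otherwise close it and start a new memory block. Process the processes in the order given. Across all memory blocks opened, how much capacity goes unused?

863

memory block 1: place P1 (61 MB), 195 MB left
memory block 1: place P2 (165 MB), 30 MB left
memory block 1: place P3 (27 MB), 3 MB left
memory block 2: place P4 (67 MB), 189 MB left
memory block 2: place P5 (165 MB), 24 MB left
memory block 3: place P6 (140 MB), 116 MB left
memory block 4: place P7 (130 MB), 126 MB left
memory block 5: place P8 (144 MB), 112 MB left
memory block 6: place P9 (150 MB), 106 MB left
memory block 7: place P10 (170 MB), 86 MB left
memory block 7: place P11 (29 MB), 57 MB left
memory block 7: place P12 (35 MB), 22 MB left
memory block 8: place P13 (184 MB), 72 MB left
memory block 9: place P14 (129 MB), 127 MB left
memory block 10: place P15 (145 MB), 111 MB left
memory block 10: place P16 (76 MB), 35 MB left
memory block 11: place P17 (136 MB), 120 MB left
11 memory blocks × 256 MB = 2816 MB; used 1953 MB; unused 863 MB.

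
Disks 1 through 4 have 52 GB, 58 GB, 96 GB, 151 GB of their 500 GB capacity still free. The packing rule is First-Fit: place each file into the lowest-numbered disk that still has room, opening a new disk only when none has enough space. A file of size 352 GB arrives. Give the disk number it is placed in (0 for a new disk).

No disk has ≥ 352 GB free, so a new disk is opened.

0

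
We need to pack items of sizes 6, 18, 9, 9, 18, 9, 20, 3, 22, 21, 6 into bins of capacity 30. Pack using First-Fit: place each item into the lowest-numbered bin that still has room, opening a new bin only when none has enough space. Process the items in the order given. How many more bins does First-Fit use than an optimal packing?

First-Fit: [6,18,3] [9,9,9] [18,6] [20] [22] [21] → 6 bins.
Total size 141; any packing needs at least ⌈141/30⌉ = 5 bins.
An optimal packing achieves that bound: [22,6] [21,9] [20,9] [18,9,3] [18,6] → 5 bins.
Excess: 6 − 5 = 1.

1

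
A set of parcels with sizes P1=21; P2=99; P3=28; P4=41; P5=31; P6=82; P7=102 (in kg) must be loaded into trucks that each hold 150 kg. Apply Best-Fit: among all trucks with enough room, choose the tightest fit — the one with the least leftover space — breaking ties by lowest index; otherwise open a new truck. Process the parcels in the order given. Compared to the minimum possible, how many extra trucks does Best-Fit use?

Best-Fit: [21,99,28] [41,31] [82] [102] → 4 trucks.
Total size 404 kg; any packing needs at least ⌈404/150⌉ = 3 trucks.
An optimal packing achieves that bound: [102,41] [99,31] [82,28,21] → 3 trucks.
Excess: 4 − 3 = 1.

1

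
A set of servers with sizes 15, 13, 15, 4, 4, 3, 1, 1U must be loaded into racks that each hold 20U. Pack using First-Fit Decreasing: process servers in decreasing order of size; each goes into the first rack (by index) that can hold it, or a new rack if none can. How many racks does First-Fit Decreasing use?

3

Sorted descending: 15, 15, 13, 4, 4, 3, 1, 1.
Put 15U in rack 1; 5U remain.
Put 15U in rack 2; 5U remain.
Put 13U in rack 3; 7U remain.
Put 4U in rack 1; 1U remain.
Put 4U in rack 2; 1U remain.
Put 3U in rack 3; 4U remain.
Put 1U in rack 1; 0U remain.
Put 1U in rack 2; 0U remain.
Final racks: [15,4,1] [15,4,1] [13,3].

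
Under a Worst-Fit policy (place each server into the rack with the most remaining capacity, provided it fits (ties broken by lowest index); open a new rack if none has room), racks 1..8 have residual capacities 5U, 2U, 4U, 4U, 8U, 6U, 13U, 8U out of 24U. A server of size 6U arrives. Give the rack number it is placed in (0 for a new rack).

7

Racks with room: rack 5 (8U), rack 6 (6U), rack 7 (13U), rack 8 (8U).
Most room is rack 7 with 13U free.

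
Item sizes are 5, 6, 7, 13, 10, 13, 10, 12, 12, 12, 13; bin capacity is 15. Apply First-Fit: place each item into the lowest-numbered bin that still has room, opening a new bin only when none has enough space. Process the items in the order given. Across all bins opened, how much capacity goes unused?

37

bin 1: place 5, 10 left
bin 1: place 6, 4 left
bin 2: place 7, 8 left
bin 3: place 13, 2 left
bin 4: place 10, 5 left
bin 5: place 13, 2 left
bin 6: place 10, 5 left
bin 7: place 12, 3 left
bin 8: place 12, 3 left
bin 9: place 12, 3 left
bin 10: place 13, 2 left
10 bins × 15 = 150; used 113; unused 37.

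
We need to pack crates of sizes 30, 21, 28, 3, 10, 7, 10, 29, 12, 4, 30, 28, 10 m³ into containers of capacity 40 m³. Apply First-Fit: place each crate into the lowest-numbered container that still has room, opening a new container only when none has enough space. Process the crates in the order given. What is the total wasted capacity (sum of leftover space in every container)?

18

30 m³ → container 1 (remaining 10 m³)
21 m³ → container 2 (remaining 19 m³)
28 m³ → container 3 (remaining 12 m³)
3 m³ → container 1 (remaining 7 m³)
10 m³ → container 2 (remaining 9 m³)
7 m³ → container 1 (remaining 0 m³)
10 m³ → container 3 (remaining 2 m³)
29 m³ → container 4 (remaining 11 m³)
12 m³ → container 5 (remaining 28 m³)
4 m³ → container 2 (remaining 5 m³)
30 m³ → container 6 (remaining 10 m³)
28 m³ → container 5 (remaining 0 m³)
10 m³ → container 4 (remaining 1 m³)
6 containers × 40 m³ = 240 m³; used 222 m³; unused 18 m³.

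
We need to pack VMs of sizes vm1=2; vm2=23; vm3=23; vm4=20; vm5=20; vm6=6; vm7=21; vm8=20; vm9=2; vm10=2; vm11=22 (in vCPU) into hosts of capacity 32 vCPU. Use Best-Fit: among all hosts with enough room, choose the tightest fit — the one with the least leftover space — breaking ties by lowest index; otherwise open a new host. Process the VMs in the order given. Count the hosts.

vm1 (2 vCPU) → host 1 (remaining 30 vCPU)
vm2 (23 vCPU) → host 1 (remaining 7 vCPU)
vm3 (23 vCPU) → host 2 (remaining 9 vCPU)
vm4 (20 vCPU) → host 3 (remaining 12 vCPU)
vm5 (20 vCPU) → host 4 (remaining 12 vCPU)
vm6 (6 vCPU) → host 1 (remaining 1 vCPU)
vm7 (21 vCPU) → host 5 (remaining 11 vCPU)
vm8 (20 vCPU) → host 6 (remaining 12 vCPU)
vm9 (2 vCPU) → host 2 (remaining 7 vCPU)
vm10 (2 vCPU) → host 2 (remaining 5 vCPU)
vm11 (22 vCPU) → host 7 (remaining 10 vCPU)
Final hosts: [2,23,6] [23,2,2] [20] [20] [21] [20] [22].

7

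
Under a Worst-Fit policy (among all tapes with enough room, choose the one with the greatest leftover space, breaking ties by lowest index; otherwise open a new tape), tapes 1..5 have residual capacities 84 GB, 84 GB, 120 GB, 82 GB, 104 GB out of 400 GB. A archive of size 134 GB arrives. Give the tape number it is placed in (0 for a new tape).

0

No tape has ≥ 134 GB free, so a new tape is opened.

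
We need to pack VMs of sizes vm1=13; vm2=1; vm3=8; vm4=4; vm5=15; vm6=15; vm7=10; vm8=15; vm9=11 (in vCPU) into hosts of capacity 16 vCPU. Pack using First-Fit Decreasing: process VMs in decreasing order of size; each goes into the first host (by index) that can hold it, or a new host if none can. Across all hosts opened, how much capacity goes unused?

Sorted descending: 15, 15, 15, 13, 11, 10, 8, 4, 1.
host 1: place 15 vCPU, 1 vCPU left
host 2: place 15 vCPU, 1 vCPU left
host 3: place 15 vCPU, 1 vCPU left
host 4: place 13 vCPU, 3 vCPU left
host 5: place 11 vCPU, 5 vCPU left
host 6: place 10 vCPU, 6 vCPU left
host 7: place 8 vCPU, 8 vCPU left
host 5: place 4 vCPU, 1 vCPU left
host 1: place 1 vCPU, 0 vCPU left
7 hosts × 16 vCPU = 112 vCPU; used 92 vCPU; unused 20 vCPU.

20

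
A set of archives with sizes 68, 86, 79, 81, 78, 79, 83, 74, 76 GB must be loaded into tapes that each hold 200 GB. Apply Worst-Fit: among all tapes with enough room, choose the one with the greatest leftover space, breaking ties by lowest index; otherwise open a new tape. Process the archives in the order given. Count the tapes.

tape 1: place 68 GB, 132 GB left
tape 1: place 86 GB, 46 GB left
tape 2: place 79 GB, 121 GB left
tape 2: place 81 GB, 40 GB left
tape 3: place 78 GB, 122 GB left
tape 3: place 79 GB, 43 GB left
tape 4: place 83 GB, 117 GB left
tape 4: place 74 GB, 43 GB left
tape 5: place 76 GB, 124 GB left

5 tapes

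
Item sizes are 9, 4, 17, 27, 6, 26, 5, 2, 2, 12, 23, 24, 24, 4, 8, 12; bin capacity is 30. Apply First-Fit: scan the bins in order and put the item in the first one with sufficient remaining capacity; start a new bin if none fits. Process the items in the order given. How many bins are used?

8 bins

9 → bin 1 (remaining 21)
4 → bin 1 (remaining 17)
17 → bin 1 (remaining 0)
27 → bin 2 (remaining 3)
6 → bin 3 (remaining 24)
26 → bin 4 (remaining 4)
5 → bin 3 (remaining 19)
2 → bin 2 (remaining 1)
2 → bin 3 (remaining 17)
12 → bin 3 (remaining 5)
23 → bin 5 (remaining 7)
24 → bin 6 (remaining 6)
24 → bin 7 (remaining 6)
4 → bin 3 (remaining 1)
8 → bin 8 (remaining 22)
12 → bin 8 (remaining 10)
Final bins: [9,4,17] [27,2] [6,5,2,12,4] [26] [23] [24] [24] [8,12].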